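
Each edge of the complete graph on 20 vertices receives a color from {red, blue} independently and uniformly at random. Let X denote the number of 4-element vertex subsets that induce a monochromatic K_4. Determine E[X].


Let X = Σ_S X_S over the C(20, 4) = 4845 subsets S of size 4, where X_S = 1 if the K_4 on S is monochromatic.
For a fixed S, the K_4 on S has C(4, 2) = 6 edges. P[all 6 edges red] = (1/2)^6, and likewise for blue, so P[monochromatic] = 2·(1/2)^6 = 2^{1 − 6} = 1/32.
Summing: E[X] = C(20, 4) · 2^{1 − 6} = 4845 · 1/32 = 4845/32.
Numerically: E[X] ≈ 151.406250.

E[X] = C(20,4)·2^(1−C(4,2)) = 4845/32 ≈ 151.406250.


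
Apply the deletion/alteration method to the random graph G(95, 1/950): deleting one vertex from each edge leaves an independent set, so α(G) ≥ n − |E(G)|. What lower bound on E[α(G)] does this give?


E[|E(G)|] = C(95, 2)·p = 4465 · (1/950) = 47/10.
E[α(G)] ≥ n − E[|E(G)|] = 95 − 47/10 = 903/10.
Numerically: ≈ 90.300000.
(This is only a lower bound; the true E[α(G)] may be larger.)

E[α(G)] ≥ 903/10 ≈ 90.300000.


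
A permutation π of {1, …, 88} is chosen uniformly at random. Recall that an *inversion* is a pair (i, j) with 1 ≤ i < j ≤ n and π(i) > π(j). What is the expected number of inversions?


Write X = Σ X_I over the C(88, 2) = 3828 pairs i < j, with X_I the indicator of one inversion.
There are 3828 indicators.
For each fixed pair i < j, the values π(i) and π(j) are two distinct elements of {1, …, 88} in uniformly random order; by symmetry P[π(i) > π(j)] = 1/2.
By linearity: E[X] = 3828 · (1/2) = C(88, 2) · (1/2) = 3828/2 = 1914 ≈ 1914.0000.

E[X] = 1914 = 1914.0000.


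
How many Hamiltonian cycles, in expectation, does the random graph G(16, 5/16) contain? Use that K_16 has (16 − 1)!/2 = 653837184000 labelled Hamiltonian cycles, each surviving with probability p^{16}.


K_16 has (16 − 1)!/2 = 653837184000 labelled Hamiltonian cycles.
For each such Hamiltonian cycle H, let X_H = 1 if all 16 edges of H are present in G. Then P[X_H = 1] = p^{16} = (5/16)^{16} = 152587890625/18446744073709551616.
Summing the indicators: E[X] = Σ_H E[X_H] = 653837184000 · p^{16} = 653837184000 · 152587890625/18446744073709551616 = 97429332733154296875/18014398509481984.
Numerically: E[X] ≈ 5408.

E[X] = 653837184000 · (5/16)^{16} = 97429332733154296875/18014398509481984 ≈ 5408.


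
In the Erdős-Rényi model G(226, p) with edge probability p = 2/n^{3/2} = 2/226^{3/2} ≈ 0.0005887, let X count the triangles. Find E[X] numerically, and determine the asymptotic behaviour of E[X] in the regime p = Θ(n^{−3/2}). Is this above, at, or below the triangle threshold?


Number of potential triangles: C(226, 3) = 1898400.
Each occurs with probability p³ ≈ (0.0005887)³ ≈ 2.039868e-10.
By linearity: E[X] = C(226, 3)·p³ ≈ 1898400 · 2.039868e-10 ≈ 0.0004.
Since α = 3/2 > 1, p = c/n^{3/2} = o(1/n) is below the triangle threshold p ~ 1/n. Asymptotically E[X] ~ (c³/6)·n^{3(1−α)} = (2³/6)·n^{-1.5} → 0, so by Markov's inequality G has no triangles w.h.p.

E[X] ≈ 0.0004; in regime p = Θ(1/n^{3/2}) E[X] tends to 0 (below the triangle threshold p ~ 1/n).


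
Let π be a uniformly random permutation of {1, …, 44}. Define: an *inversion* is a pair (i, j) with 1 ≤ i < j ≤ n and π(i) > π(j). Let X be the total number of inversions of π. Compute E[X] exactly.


Write X = Σ X_I over the C(44, 2) = 946 pairs i < j, with X_I the indicator of one inversion.
There are 946 indicators.
For each fixed pair i < j, the values π(i) and π(j) are two distinct elements of {1, …, 44} in uniformly random order; by symmetry P[π(i) > π(j)] = 1/2.
By linearity: E[X] = 946 · (1/2) = C(44, 2) · (1/2) = 946/2 = 473 ≈ 473.0000.

E[X] = 473 = 473.0000.


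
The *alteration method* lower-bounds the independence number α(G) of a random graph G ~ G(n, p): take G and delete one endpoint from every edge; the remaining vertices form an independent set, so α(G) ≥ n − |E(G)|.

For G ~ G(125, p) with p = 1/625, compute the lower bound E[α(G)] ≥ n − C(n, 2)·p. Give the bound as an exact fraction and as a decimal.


E[|E(G)|] = C(125, 2)·p = 7750 · (1/625) = 62/5.
E[α(G)] ≥ n − E[|E(G)|] = 125 − 62/5 = 563/5.
Numerically: ≈ 112.600.
(This is only a lower bound; the true E[α(G)] may be larger.)

E[α(G)] ≥ 563/5 ≈ 112.600.


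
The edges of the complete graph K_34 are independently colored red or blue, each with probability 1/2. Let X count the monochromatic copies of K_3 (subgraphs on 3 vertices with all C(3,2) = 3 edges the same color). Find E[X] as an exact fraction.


Let X = Σ_S X_S over the C(34, 3) = 5984 subsets S of size 3, where X_S = 1 if the K_3 on S is monochromatic.
For a fixed S, the K_3 on S has C(3, 2) = 3 edges. P[all 3 edges red] = (1/2)^3, and likewise for blue, so P[monochromatic] = 2·(1/2)^3 = 2^{1 − 3} = 1/4.
By linearity of expectation: E[X] = C(34, 3) · 2^{1 − 3} = 5984 · 1/4 = 1496.
Numerically: E[X] ≈ 1496.000000.

E[X] = C(34,3)·2^(1−C(3,2)) = 1496 ≈ 1496.000000.


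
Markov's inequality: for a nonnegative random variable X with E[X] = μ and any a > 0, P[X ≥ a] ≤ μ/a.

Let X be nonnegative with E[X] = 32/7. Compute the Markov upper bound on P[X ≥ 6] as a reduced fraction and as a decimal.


μ = E[X] = 32/7, a = 6.
Markov: P[X ≥ 6] ≤ μ/a = (32/7)/6 = 16/21.
Numerically: ≈ 0.76190.
(Since a = 6 > μ = 4.57143, the bound 16/21 is < 1 and informative.)

P[X ≥ 6] ≤ 16/21 ≈ 0.76190.


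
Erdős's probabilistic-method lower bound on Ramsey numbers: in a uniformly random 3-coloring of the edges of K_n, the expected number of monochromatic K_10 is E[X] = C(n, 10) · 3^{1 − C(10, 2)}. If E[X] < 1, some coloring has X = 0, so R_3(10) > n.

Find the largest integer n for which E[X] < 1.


We need C(n, 10) · 3^{1 − 45} < 1, i.e. C(n, 10) < 3^{45 − 1} = 984770902183611232881.
Check values of n near the boundary:
  n = 567: C(567, 10) = 873787071273467749398; 873787071273467749398 < 984770902183611232881? YES
  n = 568: C(568, 10) = 889446337783744949208; 889446337783744949208 < 984770902183611232881? YES
  n = 569: C(569, 10) = 905357721286137524328; 905357721286137524328 < 984770902183611232881? YES
  n = 570: C(570, 10) = 921524823451961408691; 921524823451961408691 < 984770902183611232881? YES
  n = 571: C(571, 10) = 937951290893172842001; 937951290893172842001 < 984770902183611232881? YES
  n = 572: C(572, 10) = 954640815642161682606; 954640815642161682606 < 984770902183611232881? YES
  n = 573: C(573, 10) = 971597135635805762226; 971597135635805762226 < 984770902183611232881? YES
  n = 574: C(574, 10) = 988824035203816502691; 988824035203816502691 < 984770902183611232881? NO
  n = 575: C(575, 10) = 1006325345561406175305; 1006325345561406175305 < 984770902183611232881? NO
The largest n with C(n, 10) < 984770902183611232881 is n = 573 (where E[X] = 35985079097622435638/36472996377170786403 ≈ 0.9866225). Hence R_3(10) > 573, i.e. R_3(10) ≥ 574.

Largest n = 573; hence R_3(10) > 573.


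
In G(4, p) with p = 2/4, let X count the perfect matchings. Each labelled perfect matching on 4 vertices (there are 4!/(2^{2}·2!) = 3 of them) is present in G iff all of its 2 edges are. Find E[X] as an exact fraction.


K_4 has 4!/(2^{2}·2!) = 3 labelled perfect matchings.
For each such perfect matching H, let X_H = 1 if all 2 edges of H are present in G. Then P[X_H = 1] = p^{2} = (1/2)^{2} = 1/4.
By linearity of expectation: E[X] = Σ_H E[X_H] = 3 · p^{2} = 3 · 1/4 = 3/4.
Numerically: E[X] ≈ 0.75.

E[X] = 3 · (1/2)^{2} = 3/4 ≈ 0.75.


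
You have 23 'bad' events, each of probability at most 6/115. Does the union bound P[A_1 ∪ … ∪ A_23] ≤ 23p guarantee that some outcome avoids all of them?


Union bound: P[∪_{i=1}^{23} A_i] ≤ Σ_i P[A_i] ≤ 23·p = 23·(6/115) = 6/5.
Numerically: 6/5 ≈ 1.20000.
Is 6/5 < 1? NO.
Since the bound 6/5 is ≥ 1, the union bound is uninformative here; it does NOT by itself certify existence.

23·p = 6/5 ≈ 1.20000; existence NOT certified by the union bound.


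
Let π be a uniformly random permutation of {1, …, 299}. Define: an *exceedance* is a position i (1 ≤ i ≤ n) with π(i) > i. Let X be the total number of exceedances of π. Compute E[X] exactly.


Write X = Σ_{i=1}^{299} X_i, where X_i = 1_{π(i) > i}.
For each fixed i, π(i) is uniform over {1, …, 299} (marginal of a uniform permutation), so P[π(i) > i] = (n − i)/n. Summing: Σ_{i=1}^{299} (n − i)/n = (0 + 1 + … + 298)/299 = 299(299 − 1)/(2·299) = (299 − 1)/2.
Hence E[X] = Σ_{i=1}^{299} (299 − i)/299 = 149 ≈ 149.000.

E[X] = 149 = 149.000.


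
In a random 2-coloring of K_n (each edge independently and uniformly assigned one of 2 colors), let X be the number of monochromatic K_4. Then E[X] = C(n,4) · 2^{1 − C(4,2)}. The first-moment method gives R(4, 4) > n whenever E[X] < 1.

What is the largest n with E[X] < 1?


We need C(n, 4) · 2^{1 − 6} < 1, i.e. C(n, 4) < 2^{6 − 1} = 32.
Check values of n near the boundary:
  n = 4: C(4, 4) = 1; 1 < 32? YES
  n = 5: C(5, 4) = 5; 5 < 32? YES
  n = 6: C(6, 4) = 15; 15 < 32? YES
  n = 7: C(7, 4) = 35; 35 < 32? NO
  n = 8: C(8, 4) = 70; 70 < 32? NO
  n = 9: C(9, 4) = 126; 126 < 32? NO
The largest n with C(n, 4) < 32 is n = 6 (where E[X] = 15/32 ≈ 0.469). Hence R(4, 4) > 6, i.e. R(4, 4) ≥ 7.

Largest n = 6; hence R(4, 4) > 6.


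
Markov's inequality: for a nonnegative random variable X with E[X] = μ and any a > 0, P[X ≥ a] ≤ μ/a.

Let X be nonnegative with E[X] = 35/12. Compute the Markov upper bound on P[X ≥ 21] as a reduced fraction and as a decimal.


μ = E[X] = 35/12, a = 21.
Markov: P[X ≥ 21] ≤ μ/a = (35/12)/21 = 5/36.
Numerically: ≈ 0.138889.
(Since a = 21 > μ = 2.916667, the bound 5/36 is < 1 and informative.)

P[X ≥ 21] ≤ 5/36 ≈ 0.138889.


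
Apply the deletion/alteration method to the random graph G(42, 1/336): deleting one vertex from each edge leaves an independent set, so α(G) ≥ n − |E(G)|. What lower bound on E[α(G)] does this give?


E[|E(G)|] = C(42, 2)·p = 861 · (1/336) = 41/16.
E[α(G)] ≥ n − E[|E(G)|] = 42 − 41/16 = 631/16.
Numerically: ≈ 39.438.
(This is only a lower bound; the true E[α(G)] may be larger.)

E[α(G)] ≥ 631/16 ≈ 39.438.


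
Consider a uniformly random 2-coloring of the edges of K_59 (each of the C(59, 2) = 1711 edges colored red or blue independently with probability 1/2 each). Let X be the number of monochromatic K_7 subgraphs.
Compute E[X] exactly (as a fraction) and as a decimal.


Let X = Σ_S X_S over the C(59, 7) = 341149446 subsets S of size 7, where X_S = 1 if the K_7 on S is monochromatic.
For a fixed S, the K_7 on S has C(7, 2) = 21 edges. P[all 21 edges red] = (1/2)^21, and likewise for blue, so P[monochromatic] = 2·(1/2)^21 = 2^{1 − 21} = 1/1048576.
By linearity of expectation: E[X] = C(59, 7) · 2^{1 − 21} = 341149446 · 1/1048576 = 170574723/524288.
Numerically: E[X] ≈ 325.345465.

E[X] = C(59,7)·2^(1−C(7,2)) = 170574723/524288 ≈ 325.345465.


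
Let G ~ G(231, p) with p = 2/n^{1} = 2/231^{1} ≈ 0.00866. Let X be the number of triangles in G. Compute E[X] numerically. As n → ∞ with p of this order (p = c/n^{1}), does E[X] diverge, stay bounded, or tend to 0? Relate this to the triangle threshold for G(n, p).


Number of potential triangles: C(231, 3) = 2027795.
Each occurs with probability p³ ≈ (0.00866)³ ≈ 6.49014e-07.
By linearity: E[X] = C(231, 3)·p³ ≈ 2027795 · 6.49014e-07 ≈ 1.316.
Here α = 1, so p = 2/n is exactly at the triangle threshold p ~ 1/n. Asymptotically E[X] → c³/6 = 2³/6 = 4/3 ≈ 1.333, a bounded constant. In this regime the triangle count is asymptotically Poisson(c³/6).

E[X] ≈ 1.316; in regime p = Θ(1/n^{1}) E[X] stays bounded (at the triangle threshold p ~ 1/n).


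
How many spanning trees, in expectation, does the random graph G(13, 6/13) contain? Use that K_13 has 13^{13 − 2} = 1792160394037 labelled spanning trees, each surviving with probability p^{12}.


K_13 has 13^{13 − 2} = 1792160394037 labelled spanning trees.
For each such spanning tree H, let X_H = 1 if all 12 edges of H are present in G. Then P[X_H = 1] = p^{12} = (6/13)^{12} = 2176782336/23298085122481.
By linearity of expectation: E[X] = Σ_H E[X_H] = 1792160394037 · p^{12} = 1792160394037 · 2176782336/23298085122481 = 2176782336/13.
Numerically: E[X] ≈ 1.67445e+08.

E[X] = 1792160394037 · (6/13)^{12} = 2176782336/13 ≈ 1.67445e+08.


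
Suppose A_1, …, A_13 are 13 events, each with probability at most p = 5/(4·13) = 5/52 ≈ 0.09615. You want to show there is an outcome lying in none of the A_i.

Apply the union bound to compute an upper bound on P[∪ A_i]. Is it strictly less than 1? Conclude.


Union bound: P[∪_{i=1}^{13} A_i] ≤ Σ_i P[A_i] ≤ 13·p = 13·(5/52) = 5/4.
Numerically: 5/4 ≈ 1.25000.
Is 5/4 < 1? NO.
Since the bound 5/4 is ≥ 1, the union bound is uninformative here; it does NOT by itself certify existence.

13·p = 5/4 ≈ 1.25000; existence NOT certified by the union bound.


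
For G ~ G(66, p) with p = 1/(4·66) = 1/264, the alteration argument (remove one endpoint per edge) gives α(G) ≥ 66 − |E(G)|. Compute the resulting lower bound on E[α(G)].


E[|E(G)|] = C(66, 2)·p = 2145 · (1/264) = 65/8.
E[α(G)] ≥ n − E[|E(G)|] = 66 − 65/8 = 463/8.
Numerically: ≈ 57.87500.
(This is only a lower bound; the true E[α(G)] may be larger.)

E[α(G)] ≥ 463/8 ≈ 57.87500.


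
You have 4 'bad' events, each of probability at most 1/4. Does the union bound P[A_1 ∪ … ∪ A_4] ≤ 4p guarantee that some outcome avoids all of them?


Union bound: P[∪_{i=1}^{4} A_i] ≤ Σ_i P[A_i] ≤ 4·p = 4·(1/4) = 1.
Numerically: 1 ≈ 1.0000000.
Is 1 < 1? NO.
Since the bound 1 is ≥ 1, the union bound is uninformative here; it does NOT by itself certify existence.

4·p = 1 ≈ 1.0000000; existence NOT certified by the union bound.


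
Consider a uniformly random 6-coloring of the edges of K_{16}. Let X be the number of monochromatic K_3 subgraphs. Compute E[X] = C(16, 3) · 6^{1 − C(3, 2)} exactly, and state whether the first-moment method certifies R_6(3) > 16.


E[X] = C(16, 3) · 6^{1 − 3} = 560 · 6^{−2} = 560/36.
As a reduced fraction: E[X] = 140/9 ≈ 15.55556.
Is E[X] < 1? NO.
Since E[X] ≥ 1, the first-moment bound is inconclusive at n = 16; it does NOT by itself certify R_6(3) > 16.

E[X] = 140/9 ≈ 15.55556; E[X] ≥ 1; first-moment method inconclusive here.


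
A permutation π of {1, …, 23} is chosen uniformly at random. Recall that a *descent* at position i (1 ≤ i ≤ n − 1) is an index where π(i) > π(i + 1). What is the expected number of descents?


Write X = Σ X_I over i = 1, …, 22, with X_I the indicator of one descent.
There are 22 indicators.
For each fixed i, the pair (π(i), π(i+1)) is a uniformly random ordered pair of distinct values from {1, …, 23}; by symmetry P[π(i) > π(i+1)] = 1/2.
By linearity: E[X] = 22 · (1/2) = (23 − 1) · (1/2) = 11 ≈ 11.000.

E[X] = 11 = 11.000.


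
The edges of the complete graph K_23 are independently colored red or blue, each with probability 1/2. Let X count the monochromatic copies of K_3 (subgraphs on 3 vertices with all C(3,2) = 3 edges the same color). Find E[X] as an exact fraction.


Let X = Σ_S X_S over the C(23, 3) = 1771 subsets S of size 3, where X_S = 1 if the K_3 on S is monochromatic.
For a fixed S, the K_3 on S has C(3, 2) = 3 edges. P[all 3 edges red] = (1/2)^3, and likewise for blue, so P[monochromatic] = 2·(1/2)^3 = 2^{1 − 3} = 1/4.
By linearity: E[X] = C(23, 3) · 2^{1 − 3} = 1771 · 1/4 = 1771/4.
Numerically: E[X] ≈ 442.7500.

E[X] = C(23,3)·2^(1−C(3,2)) = 1771/4 ≈ 442.7500.


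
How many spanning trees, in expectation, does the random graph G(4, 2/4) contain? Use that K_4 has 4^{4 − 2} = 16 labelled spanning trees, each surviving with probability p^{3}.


K_4 has 4^{4 − 2} = 16 labelled spanning trees.
For each such spanning tree H, let X_H = 1 if all 3 edges of H are present in G. Then P[X_H = 1] = p^{3} = (1/2)^{3} = 1/8.
Summing the indicators: E[X] = Σ_H E[X_H] = 16 · p^{3} = 16 · 1/8 = 2.
Numerically: E[X] ≈ 2.

E[X] = 16 · (1/2)^{3} = 2 ≈ 2.


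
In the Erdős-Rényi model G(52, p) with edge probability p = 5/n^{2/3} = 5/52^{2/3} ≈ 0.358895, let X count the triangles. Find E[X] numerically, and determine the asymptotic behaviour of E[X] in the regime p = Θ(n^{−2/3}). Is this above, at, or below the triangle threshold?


Number of potential triangles: C(52, 3) = 22100.
Each occurs with probability p³ ≈ (0.358895)³ ≈ 4.62278107e-02.
By linearity: E[X] = C(52, 3)·p³ ≈ 22100 · 4.62278107e-02 ≈ 1021.634615.
Since α = 2/3 < 1, p = c/n^{2/3} ≫ 1/n is above the triangle threshold p ~ 1/n. Asymptotically E[X] ~ (c³/6)·n^{3(1−α)} = (5³/6)·n^{1} → ∞; triangles are abundant w.h.p.

E[X] ≈ 1021.634615; in regime p = Θ(1/n^{2/3}) E[X] diverges (above the triangle threshold p ~ 1/n).


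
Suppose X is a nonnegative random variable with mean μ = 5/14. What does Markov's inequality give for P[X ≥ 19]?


μ = E[X] = 5/14, a = 19.
Markov: P[X ≥ 19] ≤ μ/a = (5/14)/19 = 5/266.
Numerically: ≈ 0.018797.
(Since a = 19 > μ = 0.357143, the bound 5/266 is < 1 and informative.)

P[X ≥ 19] ≤ 5/266 ≈ 0.018797.


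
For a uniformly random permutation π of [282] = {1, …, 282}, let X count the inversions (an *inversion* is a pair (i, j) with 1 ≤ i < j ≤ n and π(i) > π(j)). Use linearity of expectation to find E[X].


Write X = Σ X_I over the C(282, 2) = 39621 pairs i < j, with X_I the indicator of one inversion.
There are 39621 indicators.
For each fixed pair i < j, the values π(i) and π(j) are two distinct elements of {1, …, 282} in uniformly random order; by symmetry P[π(i) > π(j)] = 1/2.
By linearity: E[X] = 39621 · (1/2) = C(282, 2) · (1/2) = 39621/2 = 39621/2 ≈ 19810.500000.

E[X] = 39621/2 = 19810.500000.


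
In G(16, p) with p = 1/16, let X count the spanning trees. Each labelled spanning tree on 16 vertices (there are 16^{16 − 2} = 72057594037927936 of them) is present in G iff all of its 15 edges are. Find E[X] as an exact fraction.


K_16 has 16^{16 − 2} = 72057594037927936 labelled spanning trees.
For each such spanning tree H, let X_H = 1 if all 15 edges of H are present in G. Then P[X_H = 1] = p^{15} = (1/16)^{15} = 1/1152921504606846976.
By linearity: E[X] = Σ_H E[X_H] = 72057594037927936 · p^{15} = 72057594037927936 · 1/1152921504606846976 = 1/16.
Numerically: E[X] ≈ 0.0625.

E[X] = 72057594037927936 · (1/16)^{15} = 1/16 ≈ 0.0625.


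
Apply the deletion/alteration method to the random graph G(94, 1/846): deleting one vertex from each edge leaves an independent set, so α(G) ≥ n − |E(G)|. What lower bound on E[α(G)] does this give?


E[|E(G)|] = C(94, 2)·p = 4371 · (1/846) = 31/6.
E[α(G)] ≥ n − E[|E(G)|] = 94 − 31/6 = 533/6.
Numerically: ≈ 88.833.
(This is only a lower bound; the true E[α(G)] may be larger.)

E[α(G)] ≥ 533/6 ≈ 88.833.


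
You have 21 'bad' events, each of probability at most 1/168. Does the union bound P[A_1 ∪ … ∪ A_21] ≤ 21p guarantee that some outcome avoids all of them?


Union bound: P[∪_{i=1}^{21} A_i] ≤ Σ_i P[A_i] ≤ 21·p = 21·(1/168) = 1/8.
Numerically: 1/8 ≈ 0.125.
Is 1/8 < 1? YES.
Since P[∪ A_i] ≤ 1/8 < 1, the complement has P[∩ A_i^c] ≥ 1 − 1/8 = 7/8 > 0, so some outcome avoids every A_i.

21·p = 1/8 ≈ 0.125; existence CERTIFIED by the union bound.


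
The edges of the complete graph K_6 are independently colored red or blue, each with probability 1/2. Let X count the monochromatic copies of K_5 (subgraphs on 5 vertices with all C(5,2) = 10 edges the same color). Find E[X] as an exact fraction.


Let X = Σ_S X_S over the C(6, 5) = 6 subsets S of size 5, where X_S = 1 if the K_5 on S is monochromatic.
For a fixed S, the K_5 on S has C(5, 2) = 10 edges. P[all 10 edges red] = (1/2)^10, and likewise for blue, so P[monochromatic] = 2·(1/2)^10 = 2^{1 − 10} = 1/512.
By linearity: E[X] = C(6, 5) · 2^{1 − 10} = 6 · 1/512 = 3/256.
Numerically: E[X] ≈ 0.01172.

E[X] = C(6,5)·2^(1−C(5,2)) = 3/256 ≈ 0.01172.


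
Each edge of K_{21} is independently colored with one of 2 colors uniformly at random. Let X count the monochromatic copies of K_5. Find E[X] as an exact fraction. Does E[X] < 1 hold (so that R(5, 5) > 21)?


E[X] = C(21, 5) · 2^{1 − 10} = 20349 · 2^{−9} = 20349/512.
As a reduced fraction: E[X] = 20349/512 ≈ 39.74414.
Is E[X] < 1? NO.
Since E[X] ≥ 1, the first-moment bound is inconclusive at n = 21; it does NOT by itself certify R(5, 5) > 21.

E[X] = 20349/512 ≈ 39.74414; E[X] ≥ 1; first-moment method inconclusive here.


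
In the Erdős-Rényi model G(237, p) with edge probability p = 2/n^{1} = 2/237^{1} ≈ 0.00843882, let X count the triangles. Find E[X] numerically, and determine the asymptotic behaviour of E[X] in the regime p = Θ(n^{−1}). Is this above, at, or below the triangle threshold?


Number of potential triangles: C(237, 3) = 2190670.
Each occurs with probability p³ ≈ (0.00843882)³ ≈ 6.00959146e-07.
By linearity: E[X] = C(237, 3)·p³ ≈ 2190670 · 6.00959146e-07 ≈ 1.316503.
Here α = 1, so p = 2/n is exactly at the triangle threshold p ~ 1/n. Asymptotically E[X] → c³/6 = 2³/6 = 4/3 ≈ 1.333333, a bounded constant. In this regime the triangle count is asymptotically Poisson(c³/6).

E[X] ≈ 1.316503; in regime p = Θ(1/n^{1}) E[X] stays bounded (at the triangle threshold p ~ 1/n).


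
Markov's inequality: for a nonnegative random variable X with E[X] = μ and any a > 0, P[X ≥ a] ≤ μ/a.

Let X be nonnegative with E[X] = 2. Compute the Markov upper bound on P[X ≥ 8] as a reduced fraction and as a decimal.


μ = E[X] = 2, a = 8.
Markov: P[X ≥ 8] ≤ μ/a = (2)/8 = 1/4.
Numerically: ≈ 0.2500.
(Since a = 8 > μ = 2.0000, the bound 1/4 is < 1 and informative.)

P[X ≥ 8] ≤ 1/4 ≈ 0.2500.


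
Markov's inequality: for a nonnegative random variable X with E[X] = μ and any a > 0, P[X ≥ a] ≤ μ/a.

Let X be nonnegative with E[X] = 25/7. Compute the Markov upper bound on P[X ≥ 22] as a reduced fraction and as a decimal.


μ = E[X] = 25/7, a = 22.
Markov: P[X ≥ 22] ≤ μ/a = (25/7)/22 = 25/154.
Numerically: ≈ 0.16234.
(Since a = 22 > μ = 3.57143, the bound 25/154 is < 1 and informative.)

P[X ≥ 22] ≤ 25/154 ≈ 0.16234.


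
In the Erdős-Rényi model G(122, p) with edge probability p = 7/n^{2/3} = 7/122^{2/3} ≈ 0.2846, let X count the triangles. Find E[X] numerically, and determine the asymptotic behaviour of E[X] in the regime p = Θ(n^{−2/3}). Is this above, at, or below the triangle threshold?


Number of potential triangles: C(122, 3) = 295240.
Each occurs with probability p³ ≈ (0.2846)³ ≈ 2.304488e-02.
By linearity: E[X] = C(122, 3)·p³ ≈ 295240 · 2.304488e-02 ≈ 6803.7705.
Since α = 2/3 < 1, p = c/n^{2/3} ≫ 1/n is above the triangle threshold p ~ 1/n. Asymptotically E[X] ~ (c³/6)·n^{3(1−α)} = (7³/6)·n^{1} → ∞; triangles are abundant w.h.p.

E[X] ≈ 6803.7705; in regime p = Θ(1/n^{2/3}) E[X] diverges (above the triangle threshold p ~ 1/n).


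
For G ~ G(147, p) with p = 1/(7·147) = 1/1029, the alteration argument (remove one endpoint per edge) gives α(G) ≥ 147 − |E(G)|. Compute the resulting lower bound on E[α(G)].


E[|E(G)|] = C(147, 2)·p = 10731 · (1/1029) = 73/7.
E[α(G)] ≥ n − E[|E(G)|] = 147 − 73/7 = 956/7.
Numerically: ≈ 136.5714.
(This is only a lower bound; the true E[α(G)] may be larger.)

E[α(G)] ≥ 956/7 ≈ 136.5714.


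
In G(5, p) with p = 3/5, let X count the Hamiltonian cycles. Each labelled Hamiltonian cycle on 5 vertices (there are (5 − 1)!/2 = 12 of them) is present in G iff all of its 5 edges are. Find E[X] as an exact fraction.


K_5 has (5 − 1)!/2 = 12 labelled Hamiltonian cycles.
For each such Hamiltonian cycle H, let X_H = 1 if all 5 edges of H are present in G. Then P[X_H = 1] = p^{5} = (3/5)^{5} = 243/3125.
By linearity: E[X] = Σ_H E[X_H] = 12 · p^{5} = 12 · 243/3125 = 2916/3125.
Numerically: E[X] ≈ 0.93312.

E[X] = 12 · (3/5)^{5} = 2916/3125 ≈ 0.93312.


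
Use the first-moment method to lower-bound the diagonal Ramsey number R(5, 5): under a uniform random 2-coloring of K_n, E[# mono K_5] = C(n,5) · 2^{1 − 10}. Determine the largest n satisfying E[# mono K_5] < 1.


We need C(n, 5) · 2^{1 − 10} < 1, i.e. C(n, 5) < 2^{10 − 1} = 512.
Check values of n near the boundary:
  n = 6: C(6, 5) = 6; 6 < 512? YES
  n = 7: C(7, 5) = 21; 21 < 512? YES
  n = 8: C(8, 5) = 56; 56 < 512? YES
  n = 9: C(9, 5) = 126; 126 < 512? YES
  n = 10: C(10, 5) = 252; 252 < 512? YES
  n = 11: C(11, 5) = 462; 462 < 512? YES
  n = 12: C(12, 5) = 792; 792 < 512? NO
The largest n with C(n, 5) < 512 is n = 11 (where E[X] = 231/256 ≈ 0.902344). Hence R(5, 5) > 11, i.e. R(5, 5) ≥ 12.

Largest n = 11; hence R(5, 5) > 11.


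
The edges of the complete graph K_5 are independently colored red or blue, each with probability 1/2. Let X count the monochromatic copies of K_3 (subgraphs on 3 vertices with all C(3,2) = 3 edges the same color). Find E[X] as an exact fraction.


Let X = Σ_S X_S over the C(5, 3) = 10 subsets S of size 3, where X_S = 1 if the K_3 on S is monochromatic.
For a fixed S, the K_3 on S has C(3, 2) = 3 edges. P[all 3 edges red] = (1/2)^3, and likewise for blue, so P[monochromatic] = 2·(1/2)^3 = 2^{1 − 3} = 1/4.
By linearity: E[X] = C(5, 3) · 2^{1 − 3} = 10 · 1/4 = 5/2.
Numerically: E[X] ≈ 2.5000.

E[X] = C(5,3)·2^(1−C(3,2)) = 5/2 ≈ 2.5000.


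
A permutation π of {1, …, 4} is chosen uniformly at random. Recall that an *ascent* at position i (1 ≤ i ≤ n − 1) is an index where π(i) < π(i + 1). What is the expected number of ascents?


Write X = Σ X_I over i = 1, …, 3, with X_I the indicator of one ascent.
There are 3 indicators.
For each fixed i, the pair (π(i), π(i+1)) is a uniformly random ordered pair of distinct values from {1, …, 4}; by symmetry P[π(i) < π(i+1)] = 1/2.
By linearity: E[X] = 3 · (1/2) = (4 − 1) · (1/2) = 3/2 ≈ 1.5000.

E[X] = 3/2 = 1.5000.


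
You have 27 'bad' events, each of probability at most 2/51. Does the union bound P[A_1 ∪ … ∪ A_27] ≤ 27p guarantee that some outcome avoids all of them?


Union bound: P[∪_{i=1}^{27} A_i] ≤ Σ_i P[A_i] ≤ 27·p = 27·(2/51) = 18/17.
Numerically: 18/17 ≈ 1.0588235.
Is 18/17 < 1? NO.
Since the bound 18/17 is ≥ 1, the union bound is uninformative here; it does NOT by itself certify existence.

27·p = 18/17 ≈ 1.0588235; existence NOT certified by the union bound.


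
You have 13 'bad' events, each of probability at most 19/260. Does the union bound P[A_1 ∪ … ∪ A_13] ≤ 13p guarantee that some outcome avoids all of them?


Union bound: P[∪_{i=1}^{13} A_i] ≤ Σ_i P[A_i] ≤ 13·p = 13·(19/260) = 19/20.
Numerically: 19/20 ≈ 0.9500000.
Is 19/20 < 1? YES.
Since P[∪ A_i] ≤ 19/20 < 1, the complement has P[∩ A_i^c] ≥ 1 − 19/20 = 1/20 > 0, so some outcome avoids every A_i.

13·p = 19/20 ≈ 0.9500000; existence CERTIFIED by the union bound.


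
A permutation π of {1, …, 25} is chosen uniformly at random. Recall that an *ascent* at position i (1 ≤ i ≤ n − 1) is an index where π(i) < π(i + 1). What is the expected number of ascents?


Write X = Σ X_I over i = 1, …, 24, with X_I the indicator of one ascent.
There are 24 indicators.
For each fixed i, the pair (π(i), π(i+1)) is a uniformly random ordered pair of distinct values from {1, …, 25}; by symmetry P[π(i) < π(i+1)] = 1/2.
By linearity: E[X] = 24 · (1/2) = (25 − 1) · (1/2) = 12 ≈ 12.00000.

E[X] = 12 = 12.00000.


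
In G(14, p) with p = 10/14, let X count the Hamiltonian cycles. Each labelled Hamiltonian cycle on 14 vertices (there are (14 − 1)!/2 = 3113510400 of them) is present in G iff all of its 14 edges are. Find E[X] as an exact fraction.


K_14 has (14 − 1)!/2 = 3113510400 labelled Hamiltonian cycles.
For each such Hamiltonian cycle H, let X_H = 1 if all 14 edges of H are present in G. Then P[X_H = 1] = p^{14} = (5/7)^{14} = 6103515625/678223072849.
Summing the indicators: E[X] = Σ_H E[X_H] = 3113510400 · p^{14} = 3113510400 · 6103515625/678223072849 = 2714765625000000000/96889010407.
Numerically: E[X] ≈ 2.8e+07.

E[X] = 3113510400 · (5/7)^{14} = 2714765625000000000/96889010407 ≈ 2.8e+07.


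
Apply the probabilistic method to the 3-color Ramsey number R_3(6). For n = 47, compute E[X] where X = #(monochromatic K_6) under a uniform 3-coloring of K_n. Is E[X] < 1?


E[X] = C(47, 6) · 3^{1 − 15} = 10737573 · 3^{−14} = 10737573/4782969.
As a reduced fraction: E[X] = 3579191/1594323 ≈ 2.244960.
Is E[X] < 1? NO.
Since E[X] ≥ 1, the first-moment bound is inconclusive at n = 47; it does NOT by itself certify R_3(6) > 47.

E[X] = 3579191/1594323 ≈ 2.244960; E[X] ≥ 1; first-moment method inconclusive here.


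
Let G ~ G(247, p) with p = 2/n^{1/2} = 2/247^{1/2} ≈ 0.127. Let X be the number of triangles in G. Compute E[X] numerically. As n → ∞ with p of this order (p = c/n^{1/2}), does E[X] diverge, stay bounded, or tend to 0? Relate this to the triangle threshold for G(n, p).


Number of potential triangles: C(247, 3) = 2481115.
Each occurs with probability p³ ≈ (0.127)³ ≈ 2.06084e-03.
By linearity: E[X] = C(247, 3)·p³ ≈ 2481115 · 2.06084e-03 ≈ 5113.184.
Since α = 1/2 < 1, p = c/n^{1/2} ≫ 1/n is above the triangle threshold p ~ 1/n. Asymptotically E[X] ~ (c³/6)·n^{3(1−α)} = (2³/6)·n^{1.5} → ∞; triangles are abundant w.h.p.

E[X] ≈ 5113.184; in regime p = Θ(1/n^{1/2}) E[X] diverges (above the triangle threshold p ~ 1/n).


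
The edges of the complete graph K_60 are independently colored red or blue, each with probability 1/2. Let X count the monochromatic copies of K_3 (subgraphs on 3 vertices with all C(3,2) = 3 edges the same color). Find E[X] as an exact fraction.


Let X = Σ_S X_S over the C(60, 3) = 34220 subsets S of size 3, where X_S = 1 if the K_3 on S is monochromatic.
For a fixed S, the K_3 on S has C(3, 2) = 3 edges. P[all 3 edges red] = (1/2)^3, and likewise for blue, so P[monochromatic] = 2·(1/2)^3 = 2^{1 − 3} = 1/4.
By linearity: E[X] = C(60, 3) · 2^{1 − 3} = 34220 · 1/4 = 8555.
Numerically: E[X] ≈ 8555.00000.

E[X] = C(60,3)·2^(1−C(3,2)) = 8555 ≈ 8555.00000.


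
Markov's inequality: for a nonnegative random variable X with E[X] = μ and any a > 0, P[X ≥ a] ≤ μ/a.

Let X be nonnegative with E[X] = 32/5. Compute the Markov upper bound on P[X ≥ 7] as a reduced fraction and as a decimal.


μ = E[X] = 32/5, a = 7.
Markov: P[X ≥ 7] ≤ μ/a = (32/5)/7 = 32/35.
Numerically: ≈ 0.914.
(Since a = 7 > μ = 6.400, the bound 32/35 is < 1 and informative.)

P[X ≥ 7] ≤ 32/35 ≈ 0.914.


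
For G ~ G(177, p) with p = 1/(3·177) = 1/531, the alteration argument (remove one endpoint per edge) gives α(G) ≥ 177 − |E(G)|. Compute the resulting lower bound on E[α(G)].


E[|E(G)|] = C(177, 2)·p = 15576 · (1/531) = 88/3.
E[α(G)] ≥ n − E[|E(G)|] = 177 − 88/3 = 443/3.
Numerically: ≈ 147.66667.
(This is only a lower bound; the true E[α(G)] may be larger.)

E[α(G)] ≥ 443/3 ≈ 147.66667.


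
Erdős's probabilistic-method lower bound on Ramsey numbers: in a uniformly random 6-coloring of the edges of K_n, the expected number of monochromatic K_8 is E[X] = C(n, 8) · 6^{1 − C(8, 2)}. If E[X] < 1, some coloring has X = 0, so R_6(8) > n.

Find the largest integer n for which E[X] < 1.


We need C(n, 8) · 6^{1 − 28} < 1, i.e. C(n, 8) < 6^{28 − 1} = 1023490369077469249536.
Check values of n near the boundary:
  n = 1594: C(1594, 8) = 1015652773590544255167; 1015652773590544255167 < 1023490369077469249536? YES
  n = 1595: C(1595, 8) = 1020772636343363633895; 1020772636343363633895 < 1023490369077469249536? YES
  n = 1596: C(1596, 8) = 1025915067760710553965; 1025915067760710553965 < 1023490369077469249536? NO
The largest n with C(n, 8) < 1023490369077469249536 is n = 1595 (where E[X] = 113419181815929292655/113721152119718805504 ≈ 0.997). Hence R_6(8) > 1595, i.e. R_6(8) ≥ 1596.

Largest n = 1595; hence R_6(8) > 1595.


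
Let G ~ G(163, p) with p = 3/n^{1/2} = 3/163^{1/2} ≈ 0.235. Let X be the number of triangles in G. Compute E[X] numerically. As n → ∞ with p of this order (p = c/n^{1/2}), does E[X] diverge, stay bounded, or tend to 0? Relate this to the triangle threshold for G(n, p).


Number of potential triangles: C(163, 3) = 708561.
Each occurs with probability p³ ≈ (0.235)³ ≈ 1.29743e-02.
By linearity: E[X] = C(163, 3)·p³ ≈ 708561 · 1.29743e-02 ≈ 9193.050.
Since α = 1/2 < 1, p = c/n^{1/2} ≫ 1/n is above the triangle threshold p ~ 1/n. Asymptotically E[X] ~ (c³/6)·n^{3(1−α)} = (3³/6)·n^{1.5} → ∞; triangles are abundant w.h.p.

E[X] ≈ 9193.050; in regime p = Θ(1/n^{1/2}) E[X] diverges (above the triangle threshold p ~ 1/n).


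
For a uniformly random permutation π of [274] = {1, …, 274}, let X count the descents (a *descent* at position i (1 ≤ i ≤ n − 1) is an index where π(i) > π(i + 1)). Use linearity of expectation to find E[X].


Write X = Σ X_I over i = 1, …, 273, with X_I the indicator of one descent.
There are 273 indicators.
For each fixed i, the pair (π(i), π(i+1)) is a uniformly random ordered pair of distinct values from {1, …, 274}; by symmetry P[π(i) > π(i+1)] = 1/2.
By linearity: E[X] = 273 · (1/2) = (274 − 1) · (1/2) = 273/2 ≈ 136.500000.

E[X] = 273/2 = 136.500000.


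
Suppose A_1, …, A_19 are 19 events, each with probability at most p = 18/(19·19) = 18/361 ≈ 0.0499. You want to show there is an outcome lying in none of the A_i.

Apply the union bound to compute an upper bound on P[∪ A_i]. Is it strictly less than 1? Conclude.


Union bound: P[∪_{i=1}^{19} A_i] ≤ Σ_i P[A_i] ≤ 19·p = 19·(18/361) = 18/19.
Numerically: 18/19 ≈ 0.9474.
Is 18/19 < 1? YES.
Since P[∪ A_i] ≤ 18/19 < 1, the complement has P[∩ A_i^c] ≥ 1 − 18/19 = 1/19 > 0, so some outcome avoids every A_i.

19·p = 18/19 ≈ 0.9474; existence CERTIFIED by the union bound.


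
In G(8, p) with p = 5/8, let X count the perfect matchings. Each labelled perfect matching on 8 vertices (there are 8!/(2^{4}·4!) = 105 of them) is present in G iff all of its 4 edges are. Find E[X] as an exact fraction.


K_8 has 8!/(2^{4}·4!) = 105 labelled perfect matchings.
For each such perfect matching H, let X_H = 1 if all 4 edges of H are present in G. Then P[X_H = 1] = p^{4} = (5/8)^{4} = 625/4096.
Summing the indicators: E[X] = Σ_H E[X_H] = 105 · p^{4} = 105 · 625/4096 = 65625/4096.
Numerically: E[X] ≈ 16.022.

E[X] = 105 · (5/8)^{4} = 65625/4096 ≈ 16.022.


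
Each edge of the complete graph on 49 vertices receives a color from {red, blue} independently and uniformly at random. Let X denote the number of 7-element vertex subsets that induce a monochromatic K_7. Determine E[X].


Let X = Σ_S X_S over the C(49, 7) = 85900584 subsets S of size 7, where X_S = 1 if the K_7 on S is monochromatic.
For a fixed S, the K_7 on S has C(7, 2) = 21 edges. P[all 21 edges red] = (1/2)^21, and likewise for blue, so P[monochromatic] = 2·(1/2)^21 = 2^{1 − 21} = 1/1048576.
By linearity: E[X] = C(49, 7) · 2^{1 − 21} = 85900584 · 1/1048576 = 10737573/131072.
Numerically: E[X] ≈ 81.921181.

E[X] = C(49,7)·2^(1−C(7,2)) = 10737573/131072 ≈ 81.921181.


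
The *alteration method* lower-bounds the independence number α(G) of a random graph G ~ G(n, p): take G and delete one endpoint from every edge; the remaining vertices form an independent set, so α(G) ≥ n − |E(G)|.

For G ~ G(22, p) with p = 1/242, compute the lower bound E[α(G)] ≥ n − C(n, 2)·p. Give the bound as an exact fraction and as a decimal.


E[|E(G)|] = C(22, 2)·p = 231 · (1/242) = 21/22.
E[α(G)] ≥ n − E[|E(G)|] = 22 − 21/22 = 463/22.
Numerically: ≈ 21.0455.
(This is only a lower bound; the true E[α(G)] may be larger.)

E[α(G)] ≥ 463/22 ≈ 21.0455.


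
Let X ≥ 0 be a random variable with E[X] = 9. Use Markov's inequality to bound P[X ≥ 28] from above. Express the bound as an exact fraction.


μ = E[X] = 9, a = 28.
Markov: P[X ≥ 28] ≤ μ/a = (9)/28 = 9/28.
Numerically: ≈ 0.321.
(Since a = 28 > μ = 9.000, the bound 9/28 is < 1 and informative.)

P[X ≥ 28] ≤ 9/28 ≈ 0.321.


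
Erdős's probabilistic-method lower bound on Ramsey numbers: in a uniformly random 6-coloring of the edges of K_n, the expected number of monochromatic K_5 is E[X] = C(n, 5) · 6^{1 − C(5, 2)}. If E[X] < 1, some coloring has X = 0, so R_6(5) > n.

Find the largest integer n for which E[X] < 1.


We need C(n, 5) · 6^{1 − 10} < 1, i.e. C(n, 5) < 6^{10 − 1} = 10077696.
Check values of n near the boundary:
  n = 62: C(62, 5) = 6471002; 6471002 < 10077696? YES
  n = 63: C(63, 5) = 7028847; 7028847 < 10077696? YES
  n = 64: C(64, 5) = 7624512; 7624512 < 10077696? YES
  n = 65: C(65, 5) = 8259888; 8259888 < 10077696? YES
  n = 66: C(66, 5) = 8936928; 8936928 < 10077696? YES
  n = 67: C(67, 5) = 9657648; 9657648 < 10077696? YES
  n = 68: C(68, 5) = 10424128; 10424128 < 10077696? NO
  n = 69: C(69, 5) = 11238513; 11238513 < 10077696? NO
The largest n with C(n, 5) < 10077696 is n = 67 (where E[X] = 67067/69984 ≈ 0.95832). Hence R_6(5) > 67, i.e. R_6(5) ≥ 68.

Largest n = 67; hence R_6(5) > 67.


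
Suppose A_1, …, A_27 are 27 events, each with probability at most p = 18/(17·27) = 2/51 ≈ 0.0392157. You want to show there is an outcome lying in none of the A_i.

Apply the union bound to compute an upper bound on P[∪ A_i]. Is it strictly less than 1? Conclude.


Union bound: P[∪_{i=1}^{27} A_i] ≤ Σ_i P[A_i] ≤ 27·p = 27·(2/51) = 18/17.
Numerically: 18/17 ≈ 1.0588235.
Is 18/17 < 1? NO.
Since the bound 18/17 is ≥ 1, the union bound is uninformative here; it does NOT by itself certify existence.

27·p = 18/17 ≈ 1.0588235; existence NOT certified by the union bound.


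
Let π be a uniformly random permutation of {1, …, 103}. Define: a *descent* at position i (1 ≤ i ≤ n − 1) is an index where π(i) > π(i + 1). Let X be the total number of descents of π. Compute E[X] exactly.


Write X = Σ X_I over i = 1, …, 102, with X_I the indicator of one descent.
There are 102 indicators.
For each fixed i, the pair (π(i), π(i+1)) is a uniformly random ordered pair of distinct values from {1, …, 103}; by symmetry P[π(i) > π(i+1)] = 1/2.
By linearity: E[X] = 102 · (1/2) = (103 − 1) · (1/2) = 51 ≈ 51.000.

E[X] = 51 = 51.000.


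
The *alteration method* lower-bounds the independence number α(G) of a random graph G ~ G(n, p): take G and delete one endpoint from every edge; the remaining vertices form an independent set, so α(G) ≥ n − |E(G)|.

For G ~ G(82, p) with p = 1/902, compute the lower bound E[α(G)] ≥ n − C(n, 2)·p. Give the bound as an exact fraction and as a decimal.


E[|E(G)|] = C(82, 2)·p = 3321 · (1/902) = 81/22.
E[α(G)] ≥ n − E[|E(G)|] = 82 − 81/22 = 1723/22.
Numerically: ≈ 78.3182.
(This is only a lower bound; the true E[α(G)] may be larger.)

E[α(G)] ≥ 1723/22 ≈ 78.3182.


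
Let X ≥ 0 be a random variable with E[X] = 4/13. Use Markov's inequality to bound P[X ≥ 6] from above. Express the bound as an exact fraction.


μ = E[X] = 4/13, a = 6.
Markov: P[X ≥ 6] ≤ μ/a = (4/13)/6 = 2/39.
Numerically: ≈ 0.051.
(Since a = 6 > μ = 0.308, the bound 2/39 is < 1 and informative.)

P[X ≥ 6] ≤ 2/39 ≈ 0.051.


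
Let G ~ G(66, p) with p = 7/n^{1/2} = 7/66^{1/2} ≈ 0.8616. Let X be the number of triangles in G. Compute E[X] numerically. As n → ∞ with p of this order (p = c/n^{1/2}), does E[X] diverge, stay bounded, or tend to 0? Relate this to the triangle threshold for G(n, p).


Number of potential triangles: C(66, 3) = 45760.
Each occurs with probability p³ ≈ (0.8616)³ ≈ 6.397027e-01.
By linearity: E[X] = C(66, 3)·p³ ≈ 45760 · 6.397027e-01 ≈ 29272.7978.
Since α = 1/2 < 1, p = c/n^{1/2} ≫ 1/n is above the triangle threshold p ~ 1/n. Asymptotically E[X] ~ (c³/6)·n^{3(1−α)} = (7³/6)·n^{1.5} → ∞; triangles are abundant w.h.p.

E[X] ≈ 29272.7978; in regime p = Θ(1/n^{1/2}) E[X] diverges (above the triangle threshold p ~ 1/n).
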